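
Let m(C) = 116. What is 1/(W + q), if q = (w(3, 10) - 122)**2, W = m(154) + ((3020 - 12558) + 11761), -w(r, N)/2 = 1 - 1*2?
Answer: 1/16739 ≈ 5.9741e-5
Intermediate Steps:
w(r, N) = 2 (w(r, N) = -2*(1 - 1*2) = -2*(1 - 2) = -2*(-1) = 2)
W = 2339 (W = 116 + ((3020 - 12558) + 11761) = 116 + (-9538 + 11761) = 116 + 2223 = 2339)
q = 14400 (q = (2 - 122)**2 = (-120)**2 = 14400)
1/(W + q) = 1/(2339 + 14400) = 1/16739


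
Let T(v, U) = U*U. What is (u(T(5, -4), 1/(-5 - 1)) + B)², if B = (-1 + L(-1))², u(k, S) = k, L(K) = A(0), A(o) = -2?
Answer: 625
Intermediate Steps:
T(v, U) = U²
L(K) = -2
B = 9 (B = (-1 - 2)² = (-3)² = 9)
(u(T(5, -4), 1/(-5 - 1)) + B)² = ((-4)² + 9)² = (16 + 9)² = 25² = 625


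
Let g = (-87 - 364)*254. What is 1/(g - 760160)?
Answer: -1/874714 ≈ -1.1432e-6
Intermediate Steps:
g = -114554 (g = -451*254 = -114554)
1/(g - 760160) = 1/(-114554 - 760160) = 1/(-874714) = -1/874714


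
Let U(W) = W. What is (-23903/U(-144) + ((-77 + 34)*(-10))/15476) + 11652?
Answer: 6584244859/557136 ≈ 11818.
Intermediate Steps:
(-23903/U(-144) + ((-77 + 34)*(-10))/15476) + 11652 = (-23903/(-144) + ((-77 + 34)*(-10))/15476) + 11652 = (-23903*(-1/144) - 43*(-10)*(1/15476)) + 11652 = (23903/144 + 430*(1/15476)) + 11652 = (23903/144 + 215/7738) + 11652 = 92496187/557136 + 11652 = 6584244859/557136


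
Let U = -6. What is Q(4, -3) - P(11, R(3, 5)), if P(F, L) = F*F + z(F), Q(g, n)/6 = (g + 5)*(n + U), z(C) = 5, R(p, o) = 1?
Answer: -612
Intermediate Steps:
Q(g, n) = 6*(-6 + n)*(5 + g) (Q(g, n) = 6*((g + 5)*(n - 6)) = 6*((5 + g)*(-6 + n)) = 6*((-6 + n)*(5 + g)) = 6*(-6 + n)*(5 + g))
P(F, L) = 5 + F² (P(F, L) = F*F + 5 = F² + 5 = 5 + F²)
Q(4, -3) - P(11, R(3, 5)) = (-180 - 36*4 + 30*(-3) + 6*4*(-3)) - (5 + 11²) = (-180 - 144 - 90 - 72) - (5 + 121) = -486 - 1*126 = -486 - 126 = -612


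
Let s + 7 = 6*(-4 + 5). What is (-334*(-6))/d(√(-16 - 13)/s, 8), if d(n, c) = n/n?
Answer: 2004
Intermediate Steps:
s = -1 (s = -7 + 6*(-4 + 5) = -7 + 6*1 = -7 + 6 = -1)
d(n, c) = 1
(-334*(-6))/d(√(-16 - 13)/s, 8) = -334*(-6)/1 = 2004*1 = 2004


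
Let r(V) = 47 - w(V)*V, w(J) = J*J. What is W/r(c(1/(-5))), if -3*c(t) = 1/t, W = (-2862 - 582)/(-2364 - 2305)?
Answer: 3321/190762 ≈ 0.017409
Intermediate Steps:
w(J) = J**2
W = 492/667 (W = -3444/(-4669) = -3444*(-1/4669) = 492/667 ≈ 0.73763)
c(t) = -1/(3*t)
r(V) = 47 - V**3 (r(V) = 47 - V**2*V = 47 - V**3)
W/r(c(1/(-5))) = 492/(667*(47 - (-1/(3*(1/(-5))))**3)) = 492/(667*(47 - (-1/(3*(-1/5)))**3)) = 492/(667*(47 - (-1/3*(-5))**3)) = 492/(667*(47 - (5/3)**3)) = 492/(667*(47 - 1*125/27)) = 492/(667*(47 - 125/27)) = 492/(667*(1144/27)) = (492/667)*(27/1144) = 3321/190762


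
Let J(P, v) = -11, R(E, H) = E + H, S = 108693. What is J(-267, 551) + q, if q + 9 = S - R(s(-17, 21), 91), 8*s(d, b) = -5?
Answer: 868661/8 ≈ 1.0858e+5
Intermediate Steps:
s(d, b) = -5/8 (s(d, b) = (⅛)*(-5) = -5/8)
q = 868749/8 (q = -9 + (108693 - (-5/8 + 91)) = -9 + (108693 - 1*723/8) = -9 + (108693 - 723/8) = -9 + 868821/8 = 868749/8 ≈ 1.0859e+5)
J(-267, 551) + q = -11 + 868749/8 = 868661/8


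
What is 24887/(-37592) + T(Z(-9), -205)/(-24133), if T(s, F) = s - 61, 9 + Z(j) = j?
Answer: -597628203/907207736 ≈ -0.65876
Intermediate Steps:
Z(j) = -9 + j
T(s, F) = -61 + s
24887/(-37592) + T(Z(-9), -205)/(-24133) = 24887/(-37592) + (-61 + (-9 - 9))/(-24133) = 24887*(-1/37592) + (-61 - 18)*(-1/24133) = -24887/37592 - 79*(-1/24133) = -24887/37592 + 79/24133 = -597628203/907207736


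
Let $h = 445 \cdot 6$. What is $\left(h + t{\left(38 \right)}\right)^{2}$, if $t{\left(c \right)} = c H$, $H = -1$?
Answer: $6927424$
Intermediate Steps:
$t{\left(c \right)} = - c$ ($t{\left(c \right)} = c \left(-1\right) = - c$)
$h = 2670$
$\left(h + t{\left(38 \right)}\right)^{2} = \left(2670 - 38\right)^{2} = 2632^{2} = 6927424$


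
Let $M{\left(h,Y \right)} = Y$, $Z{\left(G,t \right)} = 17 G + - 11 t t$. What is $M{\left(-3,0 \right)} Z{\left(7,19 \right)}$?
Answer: $0$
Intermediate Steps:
$Z{\left(G,t \right)} = - 11 t^{2} + 17 G$ ($Z{\left(G,t \right)} = 17 G - 11 t^{2} = - 11 t^{2} + 17 G$)
$M{\left(-3,0 \right)} Z{\left(7,19 \right)} = 0 \left(- 11 \cdot 19^{2} + 17 \cdot 7\right) = 0 \left(\left(-11\right) 361 + 119\right) = 0 \left(-3971 + 119\right) = 0 \left(-3852\right) = 0$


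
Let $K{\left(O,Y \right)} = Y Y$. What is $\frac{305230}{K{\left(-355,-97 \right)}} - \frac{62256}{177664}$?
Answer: $\frac{3352663501}{104477536} \approx 32.09$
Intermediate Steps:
$K{\left(O,Y \right)} = Y^{2}$
$\frac{305230}{K{\left(-355,-97 \right)}} - \frac{62256}{177664} = \frac{305230}{\left(-97\right)^{2}} - \frac{62256}{177664} = \frac{305230}{9409} - \frac{3891}{11104} = \frac{3352663501}{104477536}$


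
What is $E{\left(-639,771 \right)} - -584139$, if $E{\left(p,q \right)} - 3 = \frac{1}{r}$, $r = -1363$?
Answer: $\frac{796185545}{1363} \approx 5.8414 \cdot 10^{5}$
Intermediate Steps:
$E{\left(p,q \right)} = \frac{4088}{1363}$ ($E{\left(p,q \right)} = 3 + \frac{1}{-1363} = 3 - \frac{1}{1363} = \frac{4088}{1363}$)
$E{\left(-639,771 \right)} - -584139 = \frac{4088}{1363} - -584139 = \frac{4088}{1363} + 584139 = \frac{796185545}{1363}$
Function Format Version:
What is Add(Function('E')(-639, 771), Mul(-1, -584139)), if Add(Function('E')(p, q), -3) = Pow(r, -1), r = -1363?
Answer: Rational(796185545, 1363) ≈ 5.8414e+5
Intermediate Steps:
Function('E')(p, q) = Rational(4088, 1363) (Function('E')(p, q) = Add(3, Pow(-1363, -1)) = Add(3, Rational(-1, 1363)) = Rational(4088, 1363))
Add(Function('E')(-639, 771), Mul(-1, -584139)) = Add(Rational(4088, 1363), Mul(-1, -584139)) = Add(Rational(4088, 1363), 584139) = Rational(796185545, 1363)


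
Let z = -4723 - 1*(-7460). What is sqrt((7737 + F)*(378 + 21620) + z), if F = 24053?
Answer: sqrt(699319157) ≈ 26445.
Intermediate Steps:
z = 2737 (z = -4723 + 7460 = 2737)
sqrt((7737 + F)*(378 + 21620) + z) = sqrt((7737 + 24053)*(378 + 21620) + 2737) = sqrt(31790*21998 + 2737) = sqrt(699316420 + 2737) = sqrt(699319157)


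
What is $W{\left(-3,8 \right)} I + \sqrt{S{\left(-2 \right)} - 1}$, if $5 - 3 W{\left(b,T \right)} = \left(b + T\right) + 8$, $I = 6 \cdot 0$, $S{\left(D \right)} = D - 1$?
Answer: $2 i \approx 2.0 i$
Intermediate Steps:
$S{\left(D \right)} = -1 + D$
$I = 0$
$W{\left(b,T \right)} = -1 - \frac{T}{3} - \frac{b}{3}$ ($W{\left(b,T \right)} = \frac{5}{3} - \frac{\left(b + T\right) + 8}{3} = \frac{5}{3} - \frac{\left(T + b\right) + 8}{3} = \frac{5}{3} - \frac{8 + T + b}{3} = \frac{5}{3} - \left(\frac{8}{3} + \frac{T}{3} + \frac{b}{3}\right) = -1 - \frac{T}{3} - \frac{b}{3}$)
$W{\left(-3,8 \right)} I + \sqrt{S{\left(-2 \right)} - 1} = \left(-1 - \frac{8}{3} - -1\right) 0 + \sqrt{\left(-1 - 2\right) - 1} = \left(-1 - \frac{8}{3} + 1\right) 0 + \sqrt{-3 - 1} = \left(- \frac{8}{3}\right) 0 + \sqrt{-4} = 0 + 2 i = 2 i$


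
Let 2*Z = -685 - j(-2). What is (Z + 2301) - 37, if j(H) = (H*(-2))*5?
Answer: 3823/2 ≈ 1911.5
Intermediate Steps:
j(H) = -10*H (j(H) = -2*H*5 = -10*H)
Z = -705/2 (Z = (-685 - (-10)*(-2))/2 = (-685 - 1*20)/2 = (-685 - 20)/2 = (½)*(-705) = -705/2 ≈ -352.50)
(Z + 2301) - 37 = (-705/2 + 2301) - 37 = 3897/2 - 37 = 3823/2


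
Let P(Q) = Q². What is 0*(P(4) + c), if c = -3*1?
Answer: 0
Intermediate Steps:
c = -3
0*(P(4) + c) = 0*(4² - 3) = 0*(16 - 3) = 0*13 = 0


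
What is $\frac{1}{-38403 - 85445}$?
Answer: $- \frac{1}{123848} \approx -8.0744 \cdot 10^{-6}$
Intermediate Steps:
$\frac{1}{-38403 - 85445} = \frac{1}{-123848} = - \frac{1}{123848}$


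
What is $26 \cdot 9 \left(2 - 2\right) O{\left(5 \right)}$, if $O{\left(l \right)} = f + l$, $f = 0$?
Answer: $0$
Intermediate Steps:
$O{\left(l \right)} = l$ ($O{\left(l \right)} = 0 + l = l$)
$26 \cdot 9 \left(2 - 2\right) O{\left(5 \right)} = 26 \cdot 9 \left(2 - 2\right) 5 = 26 \cdot 9 \cdot 0 \cdot 5 = 26 \cdot 0 \cdot 5 = 0 \cdot 5 = 0$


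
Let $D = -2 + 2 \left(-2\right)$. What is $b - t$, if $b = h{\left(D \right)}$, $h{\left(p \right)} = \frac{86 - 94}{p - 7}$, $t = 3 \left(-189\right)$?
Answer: $\frac{7379}{13} \approx 567.62$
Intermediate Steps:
$t = -567$
$D = -6$ ($D = -2 - 4 = -6$)
$h{\left(p \right)} = - \frac{8}{-7 + p}$
$b = \frac{8}{13}$ ($b = - \frac{8}{-7 - 6} = - \frac{8}{-13} = \left(-8\right) \left(- \frac{1}{13}\right) = \frac{8}{13} \approx 0.61539$)
$b - t = \frac{8}{13} - -567 = \frac{8}{13} + 567 = \frac{7379}{13}$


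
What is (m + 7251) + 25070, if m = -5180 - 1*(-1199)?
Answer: 28340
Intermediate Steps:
m = -3981 (m = -5180 + 1199 = -3981)
(m + 7251) + 25070 = (-3981 + 7251) + 25070 = 3270 + 25070 = 28340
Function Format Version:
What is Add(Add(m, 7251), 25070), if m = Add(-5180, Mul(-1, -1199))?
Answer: 28340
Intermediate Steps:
m = -3981 (m = Add(-5180, 1199) = -3981)
Add(Add(m, 7251), 25070) = Add(Add(-3981, 7251), 25070) = Add(3270, 25070) = 28340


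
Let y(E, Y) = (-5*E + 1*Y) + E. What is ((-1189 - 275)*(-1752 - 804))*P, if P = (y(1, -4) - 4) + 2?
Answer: -37419840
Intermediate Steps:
y(E, Y) = Y - 4*E (y(E, Y) = (-5*E + Y) + E = (Y - 5*E) + E = Y - 4*E)
P = -10 (P = ((-4 - 4*1) - 4) + 2 = ((-4 - 4) - 4) + 2 = (-8 - 4) + 2 = -12 + 2 = -10)
((-1189 - 275)*(-1752 - 804))*P = ((-1189 - 275)*(-1752 - 804))*(-10) = -1464*(-2556)*(-10) = 3741984*(-10) = -37419840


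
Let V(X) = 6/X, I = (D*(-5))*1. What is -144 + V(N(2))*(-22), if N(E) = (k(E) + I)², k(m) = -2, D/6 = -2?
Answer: -121137/841 ≈ -144.04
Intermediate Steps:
D = -12 (D = 6*(-2) = -12)
I = 60 (I = -12*(-5)*1 = 60*1 = 60)
N(E) = 3364 (N(E) = (-2 + 60)² = 58² = 3364)
-144 + V(N(2))*(-22) = -144 + (6/3364)*(-22) = -144 + (6*(1/3364))*(-22) = -144 + (3/1682)*(-22) = -144 - 33/841 = -121137/841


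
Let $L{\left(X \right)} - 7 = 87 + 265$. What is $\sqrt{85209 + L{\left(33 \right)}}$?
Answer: $8 \sqrt{1337} \approx 292.52$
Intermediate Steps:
$L{\left(X \right)} = 359$ ($L{\left(X \right)} = 7 + \left(87 + 265\right) = 7 + 352 = 359$)
$\sqrt{85209 + L{\left(33 \right)}} = \sqrt{85209 + 359} = \sqrt{85568} = 8 \sqrt{1337}$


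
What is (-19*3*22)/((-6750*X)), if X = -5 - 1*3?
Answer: -209/9000 ≈ -0.023222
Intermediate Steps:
X = -8 (X = -5 - 3 = -8)
(-19*3*22)/((-6750*X)) = (-19*3*22)/((-6750*(-8))) = -57*22/54000 = -1254*1/54000 = -209/9000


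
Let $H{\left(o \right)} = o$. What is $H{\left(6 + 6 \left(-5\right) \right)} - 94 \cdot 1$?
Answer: $-118$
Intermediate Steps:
$H{\left(6 + 6 \left(-5\right) \right)} - 94 \cdot 1 = \left(6 + 6 \left(-5\right)\right) - 94 \cdot 1 = \left(6 - 30\right) - 94 = -24 - 94 = -118$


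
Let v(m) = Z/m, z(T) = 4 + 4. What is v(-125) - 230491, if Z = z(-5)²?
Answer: -28811439/125 ≈ -2.3049e+5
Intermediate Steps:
z(T) = 8
Z = 64 (Z = 8² = 64)
v(m) = 64/m
v(-125) - 230491 = 64/(-125) - 230491 = 64*(-1/125) - 230491 = -64/125 - 230491 = -28811439/125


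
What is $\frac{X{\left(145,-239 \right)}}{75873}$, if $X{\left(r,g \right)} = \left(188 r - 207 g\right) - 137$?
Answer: $\frac{25532}{25291} \approx 1.0095$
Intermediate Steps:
$X{\left(r,g \right)} = -137 - 207 g + 188 r$ ($X{\left(r,g \right)} = \left(- 207 g + 188 r\right) - 137 = -137 - 207 g + 188 r$)
$\frac{X{\left(145,-239 \right)}}{75873} = \frac{-137 - -49473 + 188 \cdot 145}{75873} = \left(-137 + 49473 + 27260\right) \frac{1}{75873} = 76596 \cdot \frac{1}{75873} = \frac{25532}{25291}$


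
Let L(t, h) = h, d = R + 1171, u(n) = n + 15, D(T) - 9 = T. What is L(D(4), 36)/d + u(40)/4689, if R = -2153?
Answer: -57397/2302299 ≈ -0.024930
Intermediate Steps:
D(T) = 9 + T
u(n) = 15 + n
d = -982 (d = -2153 + 1171 = -982)
L(D(4), 36)/d + u(40)/4689 = 36/(-982) + (15 + 40)/4689 = 36*(-1/982) + 55*(1/4689) = -18/491 + 55/4689 = -57397/2302299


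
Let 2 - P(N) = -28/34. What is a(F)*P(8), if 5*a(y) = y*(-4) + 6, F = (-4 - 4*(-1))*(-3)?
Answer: 288/85 ≈ 3.3882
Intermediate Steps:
F = 0 (F = (-4 + 4)*(-3) = 0*(-3) = 0)
P(N) = 48/17 (P(N) = 2 - (-28)/34 = 2 - 1*(-14/17) = 2 + 14/17 = 48/17)
a(y) = 6/5 - 4*y/5 (a(y) = (y*(-4) + 6)/5 = (-4*y + 6)/5 = (6 - 4*y)/5 = 6/5 - 4*y/5)
a(F)*P(8) = (6/5 - ⅘*0)*(48/17) = (6/5 + 0)*(48/17) = (6/5)*(48/17) = 288/85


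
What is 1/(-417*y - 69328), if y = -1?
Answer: -1/68911 ≈ -1.4511e-5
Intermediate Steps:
1/(-417*y - 69328) = 1/(-417*(-1) - 69328) = 1/(417 - 69328) = 1/(-68911) = -1/68911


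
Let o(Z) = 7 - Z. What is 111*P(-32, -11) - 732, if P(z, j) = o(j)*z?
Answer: -64668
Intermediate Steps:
P(z, j) = z*(7 - j) (P(z, j) = (7 - j)*z = z*(7 - j))
111*P(-32, -11) - 732 = 111*(-32*(7 - 1*(-11))) - 732 = 111*(-32*(7 + 11)) - 732 = 111*(-32*18) - 732 = 111*(-576) - 732 = -63936 - 732 = -64668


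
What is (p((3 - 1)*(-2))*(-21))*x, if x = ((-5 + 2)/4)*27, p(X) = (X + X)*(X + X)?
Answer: 27216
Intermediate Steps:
p(X) = 4*X² (p(X) = (2*X)*(2*X) = 4*X²)
x = -81/4 (x = -3*¼*27 = -¾*27 = -81/4 ≈ -20.250)
(p((3 - 1)*(-2))*(-21))*x = ((4*((3 - 1)*(-2))²)*(-21))*(-81/4) = ((4*(2*(-2))²)*(-21))*(-81/4) = ((4*(-4)²)*(-21))*(-81/4) = ((4*16)*(-21))*(-81/4) = (64*(-21))*(-81/4) = -1344*(-81/4) = 27216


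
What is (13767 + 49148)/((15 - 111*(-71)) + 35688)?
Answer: 62915/43584 ≈ 1.4435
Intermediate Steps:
(13767 + 49148)/((15 - 111*(-71)) + 35688) = 62915/((15 + 7881) + 35688) = 62915/(7896 + 35688) = 62915/43584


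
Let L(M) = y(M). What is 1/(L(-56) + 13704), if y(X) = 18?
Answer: 1/13722 ≈ 7.2876e-5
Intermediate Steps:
L(M) = 18
1/(L(-56) + 13704) = 1/(18 + 13704) = 1/13722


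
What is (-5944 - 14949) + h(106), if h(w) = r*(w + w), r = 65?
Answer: -7113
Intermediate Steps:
h(w) = 130*w (h(w) = 65*(w + w) = 65*(2*w) = 130*w)
(-5944 - 14949) + h(106) = (-5944 - 14949) + 130*106 = -20893 + 13780 = -7113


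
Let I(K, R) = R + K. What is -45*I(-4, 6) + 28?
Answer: -62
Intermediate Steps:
I(K, R) = K + R
-45*I(-4, 6) + 28 = -45*(-4 + 6) + 28 = -45*2 + 28 = -90 + 28 = -62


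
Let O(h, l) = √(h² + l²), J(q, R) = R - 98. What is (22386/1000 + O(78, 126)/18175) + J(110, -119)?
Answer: -97307/500 + 6*√610/18175 ≈ -194.61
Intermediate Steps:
J(q, R) = -98 + R
(22386/1000 + O(78, 126)/18175) + J(110, -119) = (22386/1000 + √(78² + 126²)/18175) + (-98 - 119) = (22386*(1/1000) + √(6084 + 15876)*(1/18175)) - 217 = (11193/500 + √21960*(1/18175)) - 217 = (11193/500 + (6*√610)*(1/18175)) - 217 = (11193/500 + 6*√610/18175) - 217 = -97307/500 + 6*√610/18175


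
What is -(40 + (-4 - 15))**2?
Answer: -441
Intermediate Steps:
-(40 + (-4 - 15))**2 = -(40 - 19)**2 = -1*21**2 = -1*441 = -441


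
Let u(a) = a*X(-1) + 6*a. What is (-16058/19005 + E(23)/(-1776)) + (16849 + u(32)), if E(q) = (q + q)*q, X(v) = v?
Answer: 4555984997/267880 ≈ 17008.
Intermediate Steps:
E(q) = 2*q² (E(q) = (2*q)*q = 2*q²)
u(a) = 5*a (u(a) = a*(-1) + 6*a = -a + 6*a = 5*a)
(-16058/19005 + E(23)/(-1776)) + (16849 + u(32)) = (-16058/19005 + (2*23²)/(-1776)) + (16849 + 5*32) = (-16058*1/19005 + (2*529)*(-1/1776)) + (16849 + 160) = (-2294/2715 + 1058*(-1/1776)) + 17009 = (-2294/2715 - 529/888) + 17009 = -385923/267880 + 17009 = 4555984997/267880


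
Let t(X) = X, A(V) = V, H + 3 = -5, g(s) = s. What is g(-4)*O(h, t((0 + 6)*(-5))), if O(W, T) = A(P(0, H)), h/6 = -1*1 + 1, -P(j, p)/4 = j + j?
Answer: 0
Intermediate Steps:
H = -8 (H = -3 - 5 = -8)
P(j, p) = -8*j (P(j, p) = -4*(j + j) = -8*j)
h = 0 (h = 6*(-1*1 + 1) = 6*(-1 + 1) = 6*0 = 0)
O(W, T) = 0 (O(W, T) = -8*0 = 0)
g(-4)*O(h, t((0 + 6)*(-5))) = -4*0 = 0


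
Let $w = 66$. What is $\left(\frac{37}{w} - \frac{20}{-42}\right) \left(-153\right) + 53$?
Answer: $- \frac{16267}{154} \approx -105.63$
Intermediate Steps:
$\left(\frac{37}{w} - \frac{20}{-42}\right) \left(-153\right) + 53 = \left(\frac{37}{66} - \frac{20}{-42}\right) \left(-153\right) + 53 = \left(37 \cdot \frac{1}{66} - - \frac{10}{21}\right) \left(-153\right) + 53 = \left(\frac{37}{66} + \frac{10}{21}\right) \left(-153\right) + 53 = \frac{479}{462} \left(-153\right) + 53 = - \frac{24429}{154} + 53 = - \frac{16267}{154}$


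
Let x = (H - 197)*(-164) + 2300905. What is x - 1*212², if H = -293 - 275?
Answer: 2381421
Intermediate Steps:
H = -568
x = 2426365 (x = (-568 - 197)*(-164) + 2300905 = -765*(-164) + 2300905 = 125460 + 2300905 = 2426365)
x - 1*212² = 2426365 - 1*212² = 2426365 - 1*44944 = 2426365 - 44944 = 2381421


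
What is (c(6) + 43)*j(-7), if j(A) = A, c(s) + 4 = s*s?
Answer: -525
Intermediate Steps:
c(s) = -4 + s² (c(s) = -4 + s*s = -4 + s²)
(c(6) + 43)*j(-7) = ((-4 + 6²) + 43)*(-7) = ((-4 + 36) + 43)*(-7) = (32 + 43)*(-7) = 75*(-7) = -525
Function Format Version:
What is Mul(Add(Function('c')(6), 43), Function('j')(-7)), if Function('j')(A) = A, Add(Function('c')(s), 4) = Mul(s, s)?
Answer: -525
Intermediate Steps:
Function('c')(s) = Add(-4, Pow(s, 2)) (Function('c')(s) = Add(-4, Mul(s, s)) = Add(-4, Pow(s, 2)))
Mul(Add(Function('c')(6), 43), Function('j')(-7)) = Mul(Add(Add(-4, Pow(6, 2)), 43), -7) = Mul(Add(Add(-4, 36), 43), -7) = Mul(Add(32, 43), -7) = Mul(75, -7) = -525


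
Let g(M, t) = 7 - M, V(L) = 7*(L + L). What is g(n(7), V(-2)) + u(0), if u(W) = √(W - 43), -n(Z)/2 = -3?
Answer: 1 + I*√43 ≈ 1.0 + 6.5574*I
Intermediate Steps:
n(Z) = 6 (n(Z) = -2*(-3) = 6)
V(L) = 14*L (V(L) = 7*(2*L) = 14*L)
u(W) = √(-43 + W)
g(n(7), V(-2)) + u(0) = (7 - 1*6) + √(-43 + 0) = (7 - 6) + √(-43) = 1 + I*√43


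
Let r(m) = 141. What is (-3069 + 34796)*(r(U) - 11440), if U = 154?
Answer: -358483373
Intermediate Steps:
(-3069 + 34796)*(r(U) - 11440) = (-3069 + 34796)*(141 - 11440) = 31727*(-11299) = -358483373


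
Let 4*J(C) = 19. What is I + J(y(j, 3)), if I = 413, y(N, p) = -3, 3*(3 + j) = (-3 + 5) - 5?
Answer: 1671/4 ≈ 417.75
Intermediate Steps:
j = -4 (j = -3 + ((-3 + 5) - 5)/3 = -3 + (2 - 5)/3 = -3 + (⅓)*(-3) = -3 - 1 = -4)
J(C) = 19/4 (J(C) = (¼)*19 = 19/4)
I + J(y(j, 3)) = 413 + 19/4 = 1671/4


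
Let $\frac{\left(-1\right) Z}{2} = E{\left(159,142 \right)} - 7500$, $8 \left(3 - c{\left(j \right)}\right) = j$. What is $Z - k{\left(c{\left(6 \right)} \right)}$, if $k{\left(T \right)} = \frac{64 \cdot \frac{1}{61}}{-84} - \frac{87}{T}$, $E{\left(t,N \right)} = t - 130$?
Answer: $\frac{6396750}{427} \approx 14981.0$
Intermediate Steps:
$E{\left(t,N \right)} = -130 + t$
$c{\left(j \right)} = 3 - \frac{j}{8}$
$Z = 14942$ ($Z = - 2 \left(\left(-130 + 159\right) - 7500\right) = - 2 \left(29 - 7500\right) = \left(-2\right) \left(-7471\right) = 14942$)
$k{\left(T \right)} = - \frac{16}{1281} - \frac{87}{T}$ ($k{\left(T \right)} = 64 \cdot \frac{1}{61} \left(- \frac{1}{84}\right) - \frac{87}{T} = \frac{64}{61} \left(- \frac{1}{84}\right) - \frac{87}{T} = - \frac{16}{1281} - \frac{87}{T}$)
$Z - k{\left(c{\left(6 \right)} \right)} = 14942 - \left(- \frac{16}{1281} - \frac{87}{3 - \frac{3}{4}}\right) = 14942 - \left(- \frac{16}{1281} - \frac{87}{\frac{9}{4}}\right) = 14942 - \left(- \frac{16}{1281} - \frac{116}{3}\right) = 14942 - - \frac{16516}{427} = 14942 + \frac{16516}{427} = \frac{6396750}{427}$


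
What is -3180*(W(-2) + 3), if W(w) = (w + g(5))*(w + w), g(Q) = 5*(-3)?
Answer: -225780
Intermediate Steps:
g(Q) = -15
W(w) = 2*w*(-15 + w) (W(w) = (w - 15)*(w + w) = (-15 + w)*(2*w) = 2*w*(-15 + w))
-3180*(W(-2) + 3) = -3180*(2*(-2)*(-15 - 2) + 3) = -3180*(2*(-2)*(-17) + 3) = -3180*(68 + 3) = -3180*71 = -225780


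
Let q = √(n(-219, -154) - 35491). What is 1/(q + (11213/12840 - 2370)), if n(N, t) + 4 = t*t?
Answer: -390587497080/927293225152969 - 164865600*I*√11779/927293225152969 ≈ -0.00042121 - 1.9296e-5*I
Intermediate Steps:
n(N, t) = -4 + t² (n(N, t) = -4 + t*t = -4 + t²)
q = I*√11779 (q = √((-4 + (-154)²) - 35491) = √((-4 + 23716) - 35491) = √(23712 - 35491) = √(-11779) = I*√11779 ≈ 108.53*I)
1/(q + (11213/12840 - 2370)) = 1/(I*√11779 + (11213/12840 - 2370)) = 1/(I*√11779 - 30419587/12840) = 1/(-30419587/12840 + I*√11779)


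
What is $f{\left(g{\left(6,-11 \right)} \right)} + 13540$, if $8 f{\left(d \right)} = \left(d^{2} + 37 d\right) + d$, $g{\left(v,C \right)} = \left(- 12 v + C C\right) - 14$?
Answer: $\frac{110875}{8} \approx 13859.0$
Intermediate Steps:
$g{\left(v,C \right)} = -14 + C^{2} - 12 v$ ($g{\left(v,C \right)} = \left(- 12 v + C^{2}\right) - 14 = \left(C^{2} - 12 v\right) - 14 = -14 + C^{2} - 12 v$)
$f{\left(d \right)} = \frac{d^{2}}{8} + \frac{19 d}{4}$ ($f{\left(d \right)} = \frac{\left(d^{2} + 37 d\right) + d}{8} = \frac{d^{2} + 38 d}{8} = \frac{d^{2}}{8} + \frac{19 d}{4}$)
$f{\left(g{\left(6,-11 \right)} \right)} + 13540 = \frac{\left(-14 + \left(-11\right)^{2} - 72\right) \left(38 - \left(86 - 121\right)\right)}{8} + 13540 = \frac{\left(-14 + 121 - 72\right) \left(38 - -35\right)}{8} + 13540 = \frac{1}{8} \cdot 35 \left(38 + 35\right) + 13540 = \frac{1}{8} \cdot 35 \cdot 73 + 13540 = \frac{2555}{8} + 13540 = \frac{110875}{8}$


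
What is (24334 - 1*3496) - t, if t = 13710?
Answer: 7128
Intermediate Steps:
(24334 - 1*3496) - t = (24334 - 1*3496) - 1*13710 = (24334 - 3496) - 13710 = 20838 - 13710 = 7128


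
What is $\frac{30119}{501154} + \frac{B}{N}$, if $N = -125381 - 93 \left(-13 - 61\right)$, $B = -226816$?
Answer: $\frac{117238817045}{59386247846} \approx 1.9742$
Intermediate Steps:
$N = -118499$ ($N = -125381 - 93 \left(-74\right) = -125381 - -6882 = -125381 + 6882 = -118499$)
$\frac{30119}{501154} + \frac{B}{N} = \frac{30119}{501154} - \frac{226816}{-118499} = 30119 \cdot \frac{1}{501154} - - \frac{226816}{118499} = \frac{30119}{501154} + \frac{226816}{118499} = \frac{117238817045}{59386247846}$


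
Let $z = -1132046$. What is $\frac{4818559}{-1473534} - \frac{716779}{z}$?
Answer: $- \frac{1099658053682}{417027067641} \approx -2.6369$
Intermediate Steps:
$\frac{4818559}{-1473534} - \frac{716779}{z} = \frac{4818559}{-1473534} - \frac{716779}{-1132046} = 4818559 \left(- \frac{1}{1473534}\right) - - \frac{716779}{1132046} = - \frac{4818559}{1473534} + \frac{716779}{1132046} = - \frac{1099658053682}{417027067641}$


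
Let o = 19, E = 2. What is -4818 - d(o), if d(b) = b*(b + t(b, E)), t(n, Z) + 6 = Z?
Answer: -5103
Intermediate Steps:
t(n, Z) = -6 + Z
d(b) = b*(-4 + b) (d(b) = b*(b + (-6 + 2)) = b*(b - 4) = b*(-4 + b))
-4818 - d(o) = -4818 - 19*(-4 + 19) = -4818 - 19*15 = -4818 - 1*285 = -4818 - 285 = -5103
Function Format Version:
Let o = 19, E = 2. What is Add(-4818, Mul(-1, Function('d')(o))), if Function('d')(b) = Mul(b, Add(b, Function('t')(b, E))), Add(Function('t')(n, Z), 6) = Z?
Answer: -5103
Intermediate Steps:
Function('t')(n, Z) = Add(-6, Z)
Function('d')(b) = Mul(b, Add(-4, b)) (Function('d')(b) = Mul(b, Add(b, Add(-6, 2))) = Mul(b, Add(b, -4)) = Mul(b, Add(-4, b)))
Add(-4818, Mul(-1, Function('d')(o))) = Add(-4818, Mul(-1, Mul(19, Add(-4, 19)))) = Add(-4818, Mul(-1, Mul(19, 15))) = Add(-4818, Mul(-1, 285)) = Add(-4818, -285) = -5103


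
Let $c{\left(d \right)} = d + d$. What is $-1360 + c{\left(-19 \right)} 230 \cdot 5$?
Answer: $-45060$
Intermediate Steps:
$c{\left(d \right)} = 2 d$
$-1360 + c{\left(-19 \right)} 230 \cdot 5 = -1360 + 2 \left(-19\right) 230 \cdot 5 = -1360 - 43700 = -45060$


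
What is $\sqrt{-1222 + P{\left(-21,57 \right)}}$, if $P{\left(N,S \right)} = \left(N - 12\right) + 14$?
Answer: $i \sqrt{1241} \approx 35.228 i$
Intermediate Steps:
$P{\left(N,S \right)} = 2 + N$ ($P{\left(N,S \right)} = \left(-12 + N\right) + 14 = 2 + N$)
$\sqrt{-1222 + P{\left(-21,57 \right)}} = \sqrt{-1222 + \left(2 - 21\right)} = \sqrt{-1222 - 19} = \sqrt{-1241} = i \sqrt{1241}$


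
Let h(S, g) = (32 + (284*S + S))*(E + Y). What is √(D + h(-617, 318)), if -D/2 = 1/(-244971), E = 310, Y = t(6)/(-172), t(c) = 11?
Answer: I*√1453348964502088779/163314 ≈ 7381.8*I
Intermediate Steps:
Y = -11/172 (Y = 11/(-172) = 11*(-1/172) = -11/172 ≈ -0.063954)
D = 2/244971 (D = -2/(-244971) = -2*(-1/244971) = 2/244971 ≈ 8.1642e-6)
h(S, g) = 426472/43 + 15193065*S/172 (h(S, g) = (32 + (284*S + S))*(310 - 11/172) = (32 + 285*S)*(53309/172) = 426472/43 + 15193065*S/172)
√(D + h(-617, 318)) = √(2/244971 + (426472/43 + (15193065/172)*(-617))) = √(2/244971 + (426472/43 - 9374121105/172)) = √(2/244971 - 9372415217/172) = √(-53394649491241/979884) = I*√1453348964502088779/163314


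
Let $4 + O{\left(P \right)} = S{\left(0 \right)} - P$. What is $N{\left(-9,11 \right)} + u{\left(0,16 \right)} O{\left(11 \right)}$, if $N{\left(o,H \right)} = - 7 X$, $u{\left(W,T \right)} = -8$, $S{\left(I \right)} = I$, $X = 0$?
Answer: $120$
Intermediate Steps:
$N{\left(o,H \right)} = 0$ ($N{\left(o,H \right)} = \left(-7\right) 0 = 0$)
$O{\left(P \right)} = -4 - P$ ($O{\left(P \right)} = -4 + \left(0 - P\right) = -4 - P$)
$N{\left(-9,11 \right)} + u{\left(0,16 \right)} O{\left(11 \right)} = 0 - 8 \left(-4 - 11\right) = 0 - -120 = 0 + 120 = 120$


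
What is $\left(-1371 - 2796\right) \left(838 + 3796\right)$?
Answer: $-19309878$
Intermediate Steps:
$\left(-1371 - 2796\right) \left(838 + 3796\right) = \left(-4167\right) 4634 = -19309878$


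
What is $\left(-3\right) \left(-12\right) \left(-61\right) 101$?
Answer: $-221796$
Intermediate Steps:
$\left(-3\right) \left(-12\right) \left(-61\right) 101 = 36 \left(-61\right) 101 = \left(-2196\right) 101 = -221796$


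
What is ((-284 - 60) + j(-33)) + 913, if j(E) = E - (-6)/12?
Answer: 1073/2 ≈ 536.50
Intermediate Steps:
j(E) = 1/2 + E (j(E) = E - (-6)/12 = E - 1*(-1/2) = E + 1/2 = 1/2 + E)
((-284 - 60) + j(-33)) + 913 = ((-284 - 60) + (1/2 - 33)) + 913 = (-344 - 65/2) + 913 = -753/2 + 913 = 1073/2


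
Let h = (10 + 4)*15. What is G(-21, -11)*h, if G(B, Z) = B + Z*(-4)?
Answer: 4830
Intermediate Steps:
h = 210 (h = 14*15 = 210)
G(B, Z) = B - 4*Z
G(-21, -11)*h = (-21 - 4*(-11))*210 = (-21 + 44)*210 = 23*210 = 4830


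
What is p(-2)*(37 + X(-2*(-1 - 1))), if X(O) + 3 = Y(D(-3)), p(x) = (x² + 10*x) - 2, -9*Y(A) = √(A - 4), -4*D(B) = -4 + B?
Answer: -612 + 3*I ≈ -612.0 + 3.0*I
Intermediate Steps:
D(B) = 1 - B/4 (D(B) = -(-4 + B)/4 = 1 - B/4)
Y(A) = -√(-4 + A)/9 (Y(A) = -√(A - 4)/9 = -√(-4 + A)/9)
p(x) = -2 + x² + 10*x
X(O) = -3 - I/6 (X(O) = -3 - √(-4 + (1 - ¼*(-3)))/9 = -3 - √(-4 + (1 + ¾))/9 = -3 - √(-4 + 7/4)/9 = -3 - I/6)
p(-2)*(37 + X(-2*(-1 - 1))) = (-2 + (-2)² + 10*(-2))*(37 + (-3 - I/6)) = (-2 + 4 - 20)*(34 - I/6) = -18*(34 - I/6) = -612 + 3*I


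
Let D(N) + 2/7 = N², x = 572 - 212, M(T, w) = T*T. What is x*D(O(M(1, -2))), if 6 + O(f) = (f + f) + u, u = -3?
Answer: 122760/7 ≈ 17537.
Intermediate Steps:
M(T, w) = T²
O(f) = -9 + 2*f (O(f) = -6 + ((f + f) - 3) = -6 + (2*f - 3) = -6 + (-3 + 2*f) = -9 + 2*f)
x = 360
D(N) = -2/7 + N²
x*D(O(M(1, -2))) = 360*(-2/7 + (-9 + 2*1²)²) = 360*(-2/7 + (-9 + 2*1)²) = 360*(-2/7 + (-9 + 2)²) = 360*(-2/7 + (-7)²) = 360*(-2/7 + 49) = 360*(341/7) = 122760/7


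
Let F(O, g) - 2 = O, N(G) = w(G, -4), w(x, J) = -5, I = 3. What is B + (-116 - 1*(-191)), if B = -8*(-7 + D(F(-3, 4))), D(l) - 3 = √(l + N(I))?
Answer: 107 - 8*I*√6 ≈ 107.0 - 19.596*I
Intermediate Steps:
N(G) = -5
F(O, g) = 2 + O
D(l) = 3 + √(-5 + l) (D(l) = 3 + √(l - 5) = 3 + √(-5 + l))
B = 32 - 8*I*√6 (B = -8*(-7 + (3 + √(-5 + (2 - 3)))) = -8*(-7 + (3 + √(-5 - 1))) = -8*(-7 + (3 + √(-6))) = -8*(-7 + (3 + I*√6)) = -8*(-4 + I*√6) = 32 - 8*I*√6 ≈ 32.0 - 19.596*I)
B + (-116 - 1*(-191)) = (32 - 8*I*√6) + (-116 - 1*(-191)) = (32 - 8*I*√6) + (-116 + 191) = (32 - 8*I*√6) + 75 = 107 - 8*I*√6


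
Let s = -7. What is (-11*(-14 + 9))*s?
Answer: -385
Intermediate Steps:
(-11*(-14 + 9))*s = -11*(-14 + 9)*(-7) = -11*(-5)*(-7) = 55*(-7) = -385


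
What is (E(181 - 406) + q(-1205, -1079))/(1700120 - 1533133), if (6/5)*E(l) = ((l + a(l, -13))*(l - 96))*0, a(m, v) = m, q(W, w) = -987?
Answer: -987/166987 ≈ -0.0059106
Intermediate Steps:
E(l) = 0 (E(l) = 5*(((l + l)*(l - 96))*0)/6 = 5*(((2*l)*(-96 + l))*0)/6 = 5*((2*l*(-96 + l))*0)/6 = (⅚)*0 = 0)
(E(181 - 406) + q(-1205, -1079))/(1700120 - 1533133) = (0 - 987)/(1700120 - 1533133) = -987/166987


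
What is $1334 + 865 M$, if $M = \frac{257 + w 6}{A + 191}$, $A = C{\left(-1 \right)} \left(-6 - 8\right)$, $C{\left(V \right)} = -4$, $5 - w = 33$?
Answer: $\frac{406483}{247} \approx 1645.7$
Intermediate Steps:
$w = -28$ ($w = 5 - 33 = -28$)
$A = 56$ ($A = - 4 \left(-6 - 8\right) = \left(-4\right) \left(-14\right) = 56$)
$M = \frac{89}{247}$ ($M = \frac{257 - 168}{56 + 191} = \frac{257 - 168}{247} = 89 \cdot \frac{1}{247} = \frac{89}{247} \approx 0.36032$)
$1334 + 865 M = 1334 + 865 \cdot \frac{89}{247} = 1334 + \frac{76985}{247} = \frac{406483}{247}$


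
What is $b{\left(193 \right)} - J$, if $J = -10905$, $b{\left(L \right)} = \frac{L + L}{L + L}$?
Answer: $10906$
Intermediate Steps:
$b{\left(L \right)} = 1$ ($b{\left(L \right)} = \frac{2 L}{2 L} = 2 L \frac{1}{2 L} = 1$)
$b{\left(193 \right)} - J = 1 - -10905 = 1 + 10905 = 10906$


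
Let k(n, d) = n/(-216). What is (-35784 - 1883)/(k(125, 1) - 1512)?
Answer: 8136072/326717 ≈ 24.902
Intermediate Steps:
k(n, d) = -n/216 (k(n, d) = n*(-1/216) = -n/216)
(-35784 - 1883)/(k(125, 1) - 1512) = (-35784 - 1883)/(-1/216*125 - 1512) = -37667/(-125/216 - 1512) = -37667/(-326717/216) = -37667*(-216/326717) = 8136072/326717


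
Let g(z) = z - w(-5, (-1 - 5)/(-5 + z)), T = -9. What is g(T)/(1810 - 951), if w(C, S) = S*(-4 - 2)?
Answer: -45/6013 ≈ -0.0074838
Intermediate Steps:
w(C, S) = -6*S (w(C, S) = S*(-6) = -6*S)
g(z) = z - 36/(-5 + z) (g(z) = z - (-6)*(-1 - 5)/(-5 + z) = z - (-6)*(-6/(-5 + z)) = z - 36/(-5 + z))
g(T)/(1810 - 951) = ((-36 - 9*(-5 - 9))/(-5 - 9))/(1810 - 951) = ((-36 - 9*(-14))/(-14))/859 = (-(-36 + 126)/14)/859 = (-1/14*90)/859 = (1/859)*(-45/7) = -45/6013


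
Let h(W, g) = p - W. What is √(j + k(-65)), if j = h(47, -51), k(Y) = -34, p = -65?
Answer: I*√146 ≈ 12.083*I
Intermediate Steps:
h(W, g) = -65 - W
j = -112 (j = -65 - 1*47 = -65 - 47 = -112)
√(j + k(-65)) = √(-112 - 34) = √(-146) = I*√146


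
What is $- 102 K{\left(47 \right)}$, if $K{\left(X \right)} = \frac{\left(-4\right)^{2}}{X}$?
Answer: $- \frac{1632}{47} \approx -34.723$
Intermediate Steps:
$K{\left(X \right)} = \frac{16}{X}$
$- 102 K{\left(47 \right)} = - 102 \cdot \frac{16}{47} = - 102 \cdot 16 \cdot \frac{1}{47} = \left(-102\right) \frac{16}{47} = - \frac{1632}{47}$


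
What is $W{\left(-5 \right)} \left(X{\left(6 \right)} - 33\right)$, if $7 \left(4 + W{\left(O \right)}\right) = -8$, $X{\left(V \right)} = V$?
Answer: $\frac{972}{7} \approx 138.86$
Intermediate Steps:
$W{\left(O \right)} = - \frac{36}{7}$ ($W{\left(O \right)} = -4 + \frac{1}{7} \left(-8\right) = -4 - \frac{8}{7} = - \frac{36}{7}$)
$W{\left(-5 \right)} \left(X{\left(6 \right)} - 33\right) = - \frac{36 \left(6 - 33\right)}{7} = \left(- \frac{36}{7}\right) \left(-27\right) = \frac{972}{7}$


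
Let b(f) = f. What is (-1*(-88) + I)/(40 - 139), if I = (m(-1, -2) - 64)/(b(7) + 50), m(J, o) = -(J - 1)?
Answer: -4954/5643 ≈ -0.87790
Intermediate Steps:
m(J, o) = 1 - J (m(J, o) = -(-1 + J) = 1 - J)
I = -62/57 (I = ((1 - 1*(-1)) - 64)/(7 + 50) = ((1 + 1) - 64)/57 = (2 - 64)*(1/57) = -62*1/57 = -62/57 ≈ -1.0877)
(-1*(-88) + I)/(40 - 139) = (-1*(-88) - 62/57)/(40 - 139) = (88 - 62/57)/(-99) = -1/99*4954/57 = -4954/5643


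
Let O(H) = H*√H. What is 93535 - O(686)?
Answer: 93535 - 4802*√14 ≈ 75568.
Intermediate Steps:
O(H) = H^(3/2)
93535 - O(686) = 93535 - 686^(3/2) = 93535 - 4802*√14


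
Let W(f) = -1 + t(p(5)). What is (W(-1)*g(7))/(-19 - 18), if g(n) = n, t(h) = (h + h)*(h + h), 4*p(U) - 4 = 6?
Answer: -168/37 ≈ -4.5405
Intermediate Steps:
p(U) = 5/2 (p(U) = 1 + (1/4)*6 = 1 + 3/2 = 5/2)
t(h) = 4*h**2 (t(h) = (2*h)*(2*h) = 4*h**2)
W(f) = 24 (W(f) = -1 + 4*(5/2)**2 = -1 + 4*(25/4) = -1 + 25 = 24)
(W(-1)*g(7))/(-19 - 18) = (24*7)/(-19 - 18) = 168/(-37) = 168*(-1/37) = -168/37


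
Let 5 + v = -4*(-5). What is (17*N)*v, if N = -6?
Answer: -1530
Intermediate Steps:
v = 15 (v = -5 - 4*(-5) = -5 + 20 = 15)
(17*N)*v = (17*(-6))*15 = -102*15 = -1530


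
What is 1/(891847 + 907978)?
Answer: 1/1799825 ≈ 5.5561e-7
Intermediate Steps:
1/(891847 + 907978) = 1/1799825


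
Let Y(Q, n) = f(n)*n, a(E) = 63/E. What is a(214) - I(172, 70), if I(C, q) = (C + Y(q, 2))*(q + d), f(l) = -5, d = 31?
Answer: -3501405/214 ≈ -16362.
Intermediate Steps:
Y(Q, n) = -5*n
I(C, q) = (-10 + C)*(31 + q) (I(C, q) = (C - 5*2)*(q + 31) = (C - 10)*(31 + q) = (-10 + C)*(31 + q))
a(214) - I(172, 70) = 63/214 - (-310 - 10*70 + 31*172 + 172*70) = 63*(1/214) - (-310 - 700 + 5332 + 12040) = 63/214 - 1*16362 = 63/214 - 16362 = -3501405/214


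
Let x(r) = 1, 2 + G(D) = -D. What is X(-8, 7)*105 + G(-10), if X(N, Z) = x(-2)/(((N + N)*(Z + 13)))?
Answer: 491/64 ≈ 7.6719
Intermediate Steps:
G(D) = -2 - D
X(N, Z) = 1/(2*N*(13 + Z)) (X(N, Z) = 1/((N + N)*(Z + 13)) = 1/((2*N)*(13 + Z)) = 1/(2*N*(13 + Z)))
X(-8, 7)*105 + G(-10) = ((½)/(-8*(13 + 7)))*105 + (-2 - 1*(-10)) = ((½)*(-⅛)/20)*105 + (-2 + 10) = ((½)*(-⅛)*(1/20))*105 + 8 = -1/320*105 + 8 = -21/64 + 8 = 491/64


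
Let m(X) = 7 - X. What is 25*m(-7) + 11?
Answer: 361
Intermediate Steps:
25*m(-7) + 11 = 25*(7 - 1*(-7)) + 11 = 25*(7 + 7) + 11 = 25*14 + 11 = 350 + 11 = 361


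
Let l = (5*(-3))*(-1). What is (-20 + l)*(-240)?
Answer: 1200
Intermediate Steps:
l = 15 (l = -15*(-1) = 15)
(-20 + l)*(-240) = (-20 + 15)*(-240) = -5*(-240) = 1200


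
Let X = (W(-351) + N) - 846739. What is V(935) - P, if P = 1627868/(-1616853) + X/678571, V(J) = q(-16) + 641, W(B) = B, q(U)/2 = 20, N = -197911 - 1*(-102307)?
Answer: 749787669998513/1097149557063 ≈ 683.40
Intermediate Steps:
N = -95604 (N = -197911 + 102307 = -95604)
q(U) = 40 (q(U) = 2*20 = 40)
X = -942694 (X = (-351 - 95604) - 846739 = -95955 - 846739 = -942694)
V(J) = 681 (V(J) = 40 + 641 = 681)
P = -2628821638610/1097149557063 (P = 1627868/(-1616853) - 942694/678571 = 1627868*(-1/1616853) - 942694*1/678571 = -1627868/1616853 - 942694/678571 = -2628821638610/1097149557063 ≈ -2.3960)
V(935) - P = 681 - 1*(-2628821638610/1097149557063) = 681 + 2628821638610/1097149557063 = 749787669998513/1097149557063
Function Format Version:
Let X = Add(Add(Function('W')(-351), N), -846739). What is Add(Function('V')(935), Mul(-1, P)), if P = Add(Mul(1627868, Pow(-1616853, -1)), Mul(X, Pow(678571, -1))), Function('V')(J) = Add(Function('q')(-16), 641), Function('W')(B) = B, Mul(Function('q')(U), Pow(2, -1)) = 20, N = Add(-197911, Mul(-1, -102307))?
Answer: Rational(749787669998513, 1097149557063) ≈ 683.40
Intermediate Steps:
N = -95604 (N = Add(-197911, 102307) = -95604)
Function('q')(U) = 40 (Function('q')(U) = Mul(2, 20) = 40)
X = -942694 (X = Add(Add(-351, -95604), -846739) = Add(-95955, -846739) = -942694)
Function('V')(J) = 681 (Function('V')(J) = Add(40, 641) = 681)
P = Rational(-2628821638610, 1097149557063) (P = Add(Mul(1627868, Pow(-1616853, -1)), Mul(-942694, Pow(678571, -1))) = Add(Mul(1627868, Rational(-1, 1616853)), Mul(-942694, Rational(1, 678571))) = Add(Rational(-1627868, 1616853), Rational(-942694, 678571)) = Rational(-2628821638610, 1097149557063) ≈ -2.3960)
Add(Function('V')(935), Mul(-1, P)) = Add(681, Mul(-1, Rational(-2628821638610, 1097149557063))) = Add(681, Rational(2628821638610, 1097149557063)) = Rational(749787669998513, 1097149557063)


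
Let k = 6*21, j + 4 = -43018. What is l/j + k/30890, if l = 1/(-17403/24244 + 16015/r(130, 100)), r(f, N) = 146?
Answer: 261353477170153/64076437261454345 ≈ 0.0040788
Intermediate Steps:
j = -43022 (j = -4 - 43018 = -43022)
k = 126
l = 1769812/192863411 (l = 1/(-17403/24244 + 16015/146) = 1/(192863411/1769812) = 1769812/192863411 ≈ 0.0091765)
l/j + k/30890 = (1769812/192863411)/(-43022) + 126/30890 = (1769812/192863411)*(-1/43022) + 126*(1/30890) = -884906/4148684834021 + 63/15445 = 261353477170153/64076437261454345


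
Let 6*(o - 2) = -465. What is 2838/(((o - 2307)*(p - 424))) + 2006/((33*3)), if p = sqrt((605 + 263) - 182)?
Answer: 856043069438/42241510575 + 19866*sqrt(14)/426681925 ≈ 20.266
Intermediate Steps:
p = 7*sqrt(14) (p = sqrt(868 - 182) = sqrt(686) = 7*sqrt(14) ≈ 26.192)
o = -151/2 (o = 2 + (1/6)*(-465) = 2 - 155/2 = -151/2 ≈ -75.500)
2838/(((o - 2307)*(p - 424))) + 2006/((33*3)) = 2838/(((-151/2 - 2307)*(7*sqrt(14) - 424))) + 2006/((33*3)) = 2838/((-4765*(-424 + 7*sqrt(14))/2)) + 2006/99 = 2838/(1010180 - 33355*sqrt(14)/2) + 2006*(1/99) = 2838/(1010180 - 33355*sqrt(14)/2) + 2006/99 = 2006/99 + 2838/(1010180 - 33355*sqrt(14)/2)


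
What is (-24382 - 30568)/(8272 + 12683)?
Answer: -10990/4191 ≈ -2.6223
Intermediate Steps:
(-24382 - 30568)/(8272 + 12683) = -54950/20955 = -54950*1/20955 = -10990/4191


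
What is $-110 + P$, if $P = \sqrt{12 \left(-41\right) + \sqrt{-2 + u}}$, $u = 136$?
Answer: $-110 + i \sqrt{492 - \sqrt{134}} \approx -110.0 + 21.919 i$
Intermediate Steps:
$P = \sqrt{-492 + \sqrt{134}}$ ($P = \sqrt{12 \left(-41\right) + \sqrt{-2 + 136}} = \sqrt{-492 + \sqrt{134}} \approx 21.919 i$)
$-110 + P = -110 + \sqrt{-492 + \sqrt{134}}$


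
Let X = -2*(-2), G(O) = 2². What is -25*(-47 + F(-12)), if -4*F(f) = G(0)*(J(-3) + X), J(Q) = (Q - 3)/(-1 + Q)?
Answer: 2625/2 ≈ 1312.5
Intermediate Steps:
J(Q) = (-3 + Q)/(-1 + Q)
G(O) = 4
X = 4
F(f) = -11/2 (F(f) = -((-3 - 3)/(-1 - 3) + 4) = -(-6/(-4) + 4) = -(-¼*(-6) + 4) = -(3/2 + 4) = -11/2)
-25*(-47 + F(-12)) = -25*(-47 - 11/2) = -25*(-105/2) = 2625/2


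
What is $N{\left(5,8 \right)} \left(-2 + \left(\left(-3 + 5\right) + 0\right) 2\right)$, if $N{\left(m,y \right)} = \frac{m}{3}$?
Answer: $\frac{10}{3} \approx 3.3333$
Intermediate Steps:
$N{\left(m,y \right)} = \frac{m}{3}$ ($N{\left(m,y \right)} = m \frac{1}{3} = \frac{m}{3}$)
$N{\left(5,8 \right)} \left(-2 + \left(\left(-3 + 5\right) + 0\right) 2\right) = \frac{1}{3} \cdot 5 \left(-2 + \left(\left(-3 + 5\right) + 0\right) 2\right) = \frac{5 \left(-2 + \left(2 + 0\right) 2\right)}{3} = \frac{5 \left(-2 + 2 \cdot 2\right)}{3} = \frac{5 \left(-2 + 4\right)}{3} = \frac{5}{3} \cdot 2 = \frac{10}{3}$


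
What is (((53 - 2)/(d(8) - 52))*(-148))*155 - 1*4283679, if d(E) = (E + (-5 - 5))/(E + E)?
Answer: -592311541/139 ≈ -4.2612e+6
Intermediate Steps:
d(E) = (-10 + E)/(2*E) (d(E) = (E - 10)/((2*E)) = (-10 + E)*(1/(2*E)) = (-10 + E)/(2*E))
(((53 - 2)/(d(8) - 52))*(-148))*155 - 1*4283679 = (((53 - 2)/((½)*(-10 + 8)/8 - 52))*(-148))*155 - 1*4283679 = ((51/((½)*(⅛)*(-2) - 52))*(-148))*155 - 4283679 = ((51/(-⅛ - 52))*(-148))*155 - 4283679 = ((51/(-417/8))*(-148))*155 - 4283679 = ((51*(-8/417))*(-148))*155 - 4283679 = -136/139*(-148)*155 - 4283679 = (20128/139)*155 - 4283679 = 3119840/139 - 4283679 = -592311541/139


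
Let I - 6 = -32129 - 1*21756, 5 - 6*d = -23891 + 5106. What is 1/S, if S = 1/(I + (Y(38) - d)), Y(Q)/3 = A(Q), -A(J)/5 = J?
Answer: -172742/3 ≈ -57581.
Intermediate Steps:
A(J) = -5*J
Y(Q) = -15*Q (Y(Q) = 3*(-5*Q) = -15*Q)
d = 9395/3 (d = 5/6 - (-23891 + 5106)/6 = 5/6 - 1/6*(-18785) = 5/6 + 18785/6 = 9395/3 ≈ 3131.7)
I = -53879 (I = 6 + (-32129 - 1*21756) = 6 + (-32129 - 21756) = 6 - 53885 = -53879)
S = -3/172742 (S = 1/(-53879 + (-15*38 - 1*9395/3)) = 1/(-53879 + (-570 - 9395/3)) = 1/(-53879 - 11105/3) = 1/(-172742/3) = -3/172742 ≈ -1.7367e-5)
1/S = 1/(-3/172742) = -172742/3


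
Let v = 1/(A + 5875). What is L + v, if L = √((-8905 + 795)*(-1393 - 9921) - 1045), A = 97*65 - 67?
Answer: 1/12113 + 3*√10195055 ≈ 9578.9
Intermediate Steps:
A = 6238 (A = 6305 - 67 = 6238)
L = 3*√10195055 (L = √(-8110*(-11314) - 1045) = √(91756540 - 1045) = √91755495 = 3*√10195055 ≈ 9578.9)
v = 1/12113 (v = 1/(6238 + 5875) = 1/12113 ≈ 8.2556e-5)
L + v = 3*√10195055 + 1/12113 = 1/12113 + 3*√10195055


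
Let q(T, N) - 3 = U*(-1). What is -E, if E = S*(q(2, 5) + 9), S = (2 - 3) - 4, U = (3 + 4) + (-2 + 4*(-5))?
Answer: 135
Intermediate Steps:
U = -15 (U = 7 + (-2 - 20) = 7 - 22 = -15)
q(T, N) = 18 (q(T, N) = 3 - 15*(-1) = 3 + 15 = 18)
S = -5 (S = -1 - 4 = -5)
E = -135 (E = -5*(18 + 9) = -5*27 = -135)
-E = -1*(-135) = 135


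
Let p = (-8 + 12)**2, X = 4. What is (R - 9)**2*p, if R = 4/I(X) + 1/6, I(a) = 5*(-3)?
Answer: 33124/25 ≈ 1325.0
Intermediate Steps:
p = 16 (p = 4**2 = 16)
I(a) = -15
R = -1/10 (R = 4/(-15) + 1/6 = 4*(-1/15) + 1*(1/6) = -4/15 + 1/6 = -1/10 ≈ -0.10000)
(R - 9)**2*p = (-1/10 - 9)**2*16 = (-91/10)**2*16 = (8281/100)*16 = 33124/25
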